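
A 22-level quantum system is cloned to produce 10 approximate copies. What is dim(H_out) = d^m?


Output space = H^(tensor 10) where dim(H) = 22
dim = 22^10
= 484 (after 2 factors)
= 10648 (after 3 factors)
= 234256 (after 4 factors)
= 5153632 (after 5 factors)
= 113379904 (after 6 factors)
= 2494357888 (after 7 factors)
= 54875873536 (after 8 factors)
= 1207269217792 (after 9 factors)
= 26559922791424 (after 10 factors)
= 26559922791424

26559922791424


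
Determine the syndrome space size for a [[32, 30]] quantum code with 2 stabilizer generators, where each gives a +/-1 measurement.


Each stabilizer generator gives a binary (+1 or -1) measurement outcome.
With 2 independent generators:
Total syndromes = 2^2
= 4

4


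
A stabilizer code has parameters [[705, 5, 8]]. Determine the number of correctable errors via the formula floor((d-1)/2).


Code parameters: [[705, 5, 8]], distance d = 8.
Number of correctable errors = floor((d-1)/2)
= floor((8 - 1)/2)
= floor(7/2)
= 3

3


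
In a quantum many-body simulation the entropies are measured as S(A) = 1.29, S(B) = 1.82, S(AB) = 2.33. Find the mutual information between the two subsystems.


I(A:B) = S(A) + S(B) - S(AB)
= 1.29 + 1.82 - 2.33
= 0.7800

0.7800


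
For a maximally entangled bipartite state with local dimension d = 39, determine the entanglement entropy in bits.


For a maximally entangled state in d x d:
S = log2(d) = log2(39)
= 5.2854

5.2854


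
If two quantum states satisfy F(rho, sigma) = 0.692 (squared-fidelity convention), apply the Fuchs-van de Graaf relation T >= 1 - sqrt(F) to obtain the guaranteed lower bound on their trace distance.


Fuchs-van de Graaf (squared-fidelity convention): 1 - sqrt(F) <= T <= sqrt(1 - F).
Lower bound: T >= 1 - sqrt(F)
sqrt(F) = sqrt(0.692) = 0.8319
T >= 1 - 0.8319
T >= 0.1681

0.1681


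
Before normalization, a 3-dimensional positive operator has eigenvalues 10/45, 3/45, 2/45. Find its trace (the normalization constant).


tr(M) = sum of eigenvalues
= 10/45 + 3/45 + 2/45
= 15/45
= 0.3333

0.3333


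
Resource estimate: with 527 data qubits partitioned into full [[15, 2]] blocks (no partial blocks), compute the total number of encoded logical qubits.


Each code block uses 15 physical qubits for 2 logical qubit(s).
Number of complete blocks = floor(527 / 15) = 35
Logical qubits = 35 * 2
= 70

70


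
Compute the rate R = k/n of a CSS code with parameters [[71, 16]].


Code rate R = k/n
= 16/71
= 0.2254

0.2254


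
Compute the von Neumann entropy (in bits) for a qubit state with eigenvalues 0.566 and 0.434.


S = -p*log2(p) - (1-p)*log2(1-p)
p = 0.5660, 1-p = 0.4340
= -0.5660 * log2(0.5660) - 0.4340 * log2(0.4340)
= -(-0.4648) - (-0.5226)
= 0.9874

0.9874


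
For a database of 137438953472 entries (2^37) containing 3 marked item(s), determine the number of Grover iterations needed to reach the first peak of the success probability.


After j Grover iterations the success probability is P(j) = sin^2((2j+1)*theta), where sin(theta) = sqrt(k/N).
N = 2^37 = 137438953472, k = 3
sin(theta) = sqrt(k/N) = 4.672030912e-06
theta = arcsin(sqrt(k/N)) = 4.672030912e-06 rad
P(j) reaches its first maximum when (2j+1)*theta is as close as possible to pi/2, i.e. j = round(pi/(4*theta) - 1/2).
pi/(4*theta) - 1/2 = 168105.8713
(For comparison, the common estimate pi/4 * sqrt(N/k) = 168106.3713; the exact maximiser is used here.)
Optimal iterations = 168106

168106


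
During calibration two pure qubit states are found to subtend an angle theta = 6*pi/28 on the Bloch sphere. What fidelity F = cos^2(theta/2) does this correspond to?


For states separated by angle theta on Bloch sphere:
F = cos^2(theta/2)
theta = 6*pi/28 = 0.6732
theta/2 = 0.3366
cos(theta/2) = 0.9439
F = 0.8909

0.8909


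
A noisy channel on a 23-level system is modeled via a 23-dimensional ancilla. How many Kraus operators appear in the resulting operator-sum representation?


Tracing out the environment in an orthonormal basis {|i>_E} gives Kraus operators K_i = <i|_E U |0>_E.
Number of Kraus operators = dim(H_env) = d_env
= 23

23


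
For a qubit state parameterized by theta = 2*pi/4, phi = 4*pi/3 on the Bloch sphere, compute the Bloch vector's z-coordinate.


theta = 1.5708, phi = 4.1888
r_z = cos(theta) = 0.0000

0.0000


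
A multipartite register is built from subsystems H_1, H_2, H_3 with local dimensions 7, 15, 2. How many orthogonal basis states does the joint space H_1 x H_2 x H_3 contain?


dim(H_1 x H_2 x H_3) = 7 * 15 * 2
= 105 * 2
= 210

210


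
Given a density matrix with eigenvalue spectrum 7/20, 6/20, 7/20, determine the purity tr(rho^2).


tr(rho^2) = sum of eigenvalues squared
= (7/20)^2 + (6/20)^2 + (7/20)^2
= (49 + 36 + 49) / 400
= 134/400
= 0.3350

0.3350


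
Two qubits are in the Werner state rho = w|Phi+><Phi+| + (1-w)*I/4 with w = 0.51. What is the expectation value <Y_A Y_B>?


|Phi+> = (|00> + |11>)/sqrt(2)
For the pure Bell state, <Y_A Y_B> = -1 (Bell-state Pauli correlator).
The maximally-mixed part I/4 has tr(I/4 * P tensor P) = 0 for any traceless Pauli P.
So <Y_A Y_B>_rho = w * (-1) + (1 - w) * 0
= 0.51 * (-1)
= -0.5100

-0.5100


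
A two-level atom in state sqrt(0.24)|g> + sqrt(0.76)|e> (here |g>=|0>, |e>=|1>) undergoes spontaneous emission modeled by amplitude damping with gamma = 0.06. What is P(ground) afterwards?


For amplitude damping with parameter gamma on state sqrt(a)|0> + sqrt(b)|1>:
alpha^2 = 0.24, beta^2 = 0.76
P(|0>) = alpha^2 + gamma * beta^2
= 0.24 + 0.06 * 0.76
= 0.24 + 0.0456
= 0.2856

0.2856


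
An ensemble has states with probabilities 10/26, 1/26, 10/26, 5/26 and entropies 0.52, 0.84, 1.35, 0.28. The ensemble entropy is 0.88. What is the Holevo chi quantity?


chi = S(rho) - sum_i p_i * S(rho_i)
Weighted entropy = 10/26 * 0.52 + 1/26 * 0.84 + 10/26 * 1.35 + 5/26 * 0.28
= 0.8054
chi = 0.88 - 0.8054
= 0.0746

0.0746


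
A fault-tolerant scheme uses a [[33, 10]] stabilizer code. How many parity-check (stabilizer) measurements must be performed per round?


For an [[n,k]] stabilizer code:
Number of stabilizer generators = n - k
= 33 - 10
= 23

23


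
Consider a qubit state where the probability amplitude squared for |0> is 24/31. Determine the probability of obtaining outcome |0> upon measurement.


|alpha|^2 = 24/31 = 0.7742
|beta|^2 = 1 - 24/31 = 7/31 = 0.2258
P(|0>) = |alpha|^2 = 0.7742

0.7742


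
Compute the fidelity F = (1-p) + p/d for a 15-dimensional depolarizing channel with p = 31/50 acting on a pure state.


F = (1-p) + p/d
= (1 - 0.6200) + 0.6200/15
= 0.3800 + 0.0413
= 0.4213

0.4213


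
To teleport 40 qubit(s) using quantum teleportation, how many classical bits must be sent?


Quantum teleportation requires 2 classical bits per qubit teleported.
40 qubit(s) -> 2 * 40 = 80 classical bits

80


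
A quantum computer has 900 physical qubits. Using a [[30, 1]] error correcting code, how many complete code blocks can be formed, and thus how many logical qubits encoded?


Each code block uses 30 physical qubits for 1 logical qubit(s).
Number of complete blocks = floor(900 / 30) = 30
Logical qubits = 30 * 1
= 30

30


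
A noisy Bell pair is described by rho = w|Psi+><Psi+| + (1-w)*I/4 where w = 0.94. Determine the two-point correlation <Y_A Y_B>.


|Psi+> = (|01> + |10>)/sqrt(2)
For the pure Bell state, <Y_A Y_B> = +1 (Bell-state Pauli correlator).
The maximally-mixed part I/4 has tr(I/4 * P tensor P) = 0 for any traceless Pauli P.
So <Y_A Y_B>_rho = w * (+1) + (1 - w) * 0
= 0.94 * (+1)
= 0.9400

0.9400


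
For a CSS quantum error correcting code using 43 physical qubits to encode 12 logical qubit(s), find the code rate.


Code rate R = k/n
= 12/43
= 0.2791

0.2791


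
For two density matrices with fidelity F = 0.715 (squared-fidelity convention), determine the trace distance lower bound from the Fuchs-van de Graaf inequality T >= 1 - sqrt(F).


Fuchs-van de Graaf (squared-fidelity convention): 1 - sqrt(F) <= T <= sqrt(1 - F).
Lower bound: T >= 1 - sqrt(F)
sqrt(F) = sqrt(0.715) = 0.8456
T >= 1 - 0.8456
T >= 0.1544

0.1544


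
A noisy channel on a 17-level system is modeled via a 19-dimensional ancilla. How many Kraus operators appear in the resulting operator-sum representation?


Tracing out the environment in an orthonormal basis {|i>_E} gives Kraus operators K_i = <i|_E U |0>_E.
Number of Kraus operators = dim(H_env) = d_env
= 19

19


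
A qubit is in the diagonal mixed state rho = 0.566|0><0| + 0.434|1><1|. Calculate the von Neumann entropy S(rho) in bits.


S = -p*log2(p) - (1-p)*log2(1-p)
p = 0.5660, 1-p = 0.4340
= -0.5660 * log2(0.5660) - 0.4340 * log2(0.4340)
= -(-0.4648) - (-0.5226)
= 0.9874

0.9874


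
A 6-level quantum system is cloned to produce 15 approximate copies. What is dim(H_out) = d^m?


Output space = H^(tensor 15) where dim(H) = 6
dim = 6^15
= 36 (after 2 factors)
= 216 (after 3 factors)
= 1296 (after 4 factors)
= 7776 (after 5 factors)
= 46656 (after 6 factors)
= 279936 (after 7 factors)
= 1679616 (after 8 factors)
= 10077696 (after 9 factors)
= 60466176 (after 10 factors)
= 362797056 (after 11 factors)
= 2176782336 (after 12 factors)
= 13060694016 (after 13 factors)
= 78364164096 (after 14 factors)
= 470184984576 (after 15 factors)
= 470184984576

470184984576


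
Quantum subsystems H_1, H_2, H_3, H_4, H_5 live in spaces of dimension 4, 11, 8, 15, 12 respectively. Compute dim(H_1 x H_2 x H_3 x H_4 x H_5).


dim(H_1 x H_2 x H_3 x H_4 x H_5) = 4 * 11 * 8 * 15 * 12
= 44 * 8 * 15 * 12
= 352 * 15 * 12
= 5280 * 12
= 63360

63360


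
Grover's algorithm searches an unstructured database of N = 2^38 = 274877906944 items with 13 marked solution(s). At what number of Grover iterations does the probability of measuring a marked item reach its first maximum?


After j Grover iterations the success probability is P(j) = sin^2((2j+1)*theta), where sin(theta) = sqrt(k/N).
N = 2^38 = 274877906944, k = 13
sin(theta) = sqrt(k/N) = 6.877043296e-06
theta = arcsin(sqrt(k/N)) = 6.877043296e-06 rad
P(j) reaches its first maximum when (2j+1)*theta is as close as possible to pi/2, i.e. j = round(pi/(4*theta) - 1/2).
pi/(4*theta) - 1/2 = 114205.2901
(For comparison, the common estimate pi/4 * sqrt(N/k) = 114205.7901; the exact maximiser is used here.)
Optimal iterations = 114205

114205


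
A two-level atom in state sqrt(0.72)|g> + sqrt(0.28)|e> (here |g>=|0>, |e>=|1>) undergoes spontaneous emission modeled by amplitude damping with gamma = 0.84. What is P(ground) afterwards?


For amplitude damping with parameter gamma on state sqrt(a)|0> + sqrt(b)|1>:
alpha^2 = 0.72, beta^2 = 0.28
P(|0>) = alpha^2 + gamma * beta^2
= 0.72 + 0.84 * 0.28
= 0.72 + 0.2352
= 0.9552

0.9552


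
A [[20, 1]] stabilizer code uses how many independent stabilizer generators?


For an [[n,k]] stabilizer code:
Number of stabilizer generators = n - k
= 20 - 1
= 19

19


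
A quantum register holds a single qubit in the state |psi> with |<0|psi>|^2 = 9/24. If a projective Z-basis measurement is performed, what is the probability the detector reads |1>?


|alpha|^2 = 9/24 = 0.3750
|beta|^2 = 1 - 9/24 = 15/24 = 0.6250
P(|1>) = |beta|^2 = 0.6250

0.6250


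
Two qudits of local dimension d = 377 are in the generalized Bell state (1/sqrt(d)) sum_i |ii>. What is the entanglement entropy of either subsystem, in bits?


For a maximally entangled state in d x d:
S = log2(d) = log2(377)
= 8.5584

8.5584


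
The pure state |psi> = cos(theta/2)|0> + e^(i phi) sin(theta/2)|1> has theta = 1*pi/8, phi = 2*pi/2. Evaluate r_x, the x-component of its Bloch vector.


theta = 0.3927, phi = 3.1416
r_x = sin(theta)*cos(phi) = 0.3827 * -1.0000
r_x = -0.3827

-0.3827


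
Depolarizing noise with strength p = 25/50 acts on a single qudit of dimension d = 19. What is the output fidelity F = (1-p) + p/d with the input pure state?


F = (1-p) + p/d
= (1 - 0.5000) + 0.5000/19
= 0.5000 + 0.0263
= 0.5263

0.5263


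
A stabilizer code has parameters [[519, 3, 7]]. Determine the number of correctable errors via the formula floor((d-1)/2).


Code parameters: [[519, 3, 7]], distance d = 7.
Number of correctable errors = floor((d-1)/2)
= floor((7 - 1)/2)
= floor(6/2)
= 3

3


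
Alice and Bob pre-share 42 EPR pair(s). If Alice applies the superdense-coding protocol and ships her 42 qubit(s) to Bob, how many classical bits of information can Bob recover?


Superdense coding allows 2 classical bits per shared entangled pair.
42 pair(s) -> 2 * 42 = 84 classical bits

84


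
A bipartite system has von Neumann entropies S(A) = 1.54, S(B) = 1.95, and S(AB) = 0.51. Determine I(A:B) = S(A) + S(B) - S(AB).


I(A:B) = S(A) + S(B) - S(AB)
= 1.54 + 1.95 - 0.51
= 2.9800

2.9800


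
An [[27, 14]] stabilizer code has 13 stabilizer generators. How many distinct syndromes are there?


Each stabilizer generator gives a binary (+1 or -1) measurement outcome.
With 13 independent generators:
Total syndromes = 2^13
= 8192

8192


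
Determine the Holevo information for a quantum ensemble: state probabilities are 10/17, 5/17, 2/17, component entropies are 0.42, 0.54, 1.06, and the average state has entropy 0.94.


chi = S(rho) - sum_i p_i * S(rho_i)
Weighted entropy = 10/17 * 0.42 + 5/17 * 0.54 + 2/17 * 1.06
= 0.5306
chi = 0.94 - 0.5306
= 0.4094

0.4094


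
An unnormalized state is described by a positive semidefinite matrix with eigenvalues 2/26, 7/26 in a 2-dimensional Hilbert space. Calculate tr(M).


tr(M) = sum of eigenvalues
= 2/26 + 7/26
= 9/26
= 0.3462

0.3462


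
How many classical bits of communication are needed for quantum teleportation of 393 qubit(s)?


Quantum teleportation requires 2 classical bits per qubit teleported.
393 qubit(s) -> 2 * 393 = 786 classical bits

786


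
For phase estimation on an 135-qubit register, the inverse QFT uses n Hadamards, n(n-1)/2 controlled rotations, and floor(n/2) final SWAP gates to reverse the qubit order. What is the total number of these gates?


Hadamard gates: 135
Controlled rotations: n*(n-1)/2 = 135*134/2 = 9045
SWAP gates: floor(n/2) = floor(135/2) = 67
Total = 135 + 9045 + 67
= 9247

9247


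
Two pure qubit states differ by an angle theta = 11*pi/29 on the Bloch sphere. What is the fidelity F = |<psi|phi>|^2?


For states separated by angle theta on Bloch sphere:
F = cos^2(theta/2)
theta = 11*pi/29 = 1.1916
theta/2 = 0.5958
cos(theta/2) = 0.8277
F = 0.6851

0.6851


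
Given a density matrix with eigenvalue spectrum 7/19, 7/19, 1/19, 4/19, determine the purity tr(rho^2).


tr(rho^2) = sum of eigenvalues squared
= (7/19)^2 + (7/19)^2 + (1/19)^2 + (4/19)^2
= (49 + 49 + 1 + 16) / 361
= 115/361
= 0.3186

0.3186


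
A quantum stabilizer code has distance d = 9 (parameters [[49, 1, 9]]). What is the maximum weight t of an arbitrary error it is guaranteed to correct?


Code parameters: [[49, 1, 9]], distance d = 9.
Number of correctable errors = floor((d-1)/2)
= floor((9 - 1)/2)
= floor(8/2)
= 4

4


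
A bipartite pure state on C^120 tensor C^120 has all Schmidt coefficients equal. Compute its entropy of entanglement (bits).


For a maximally entangled state in d x d:
S = log2(d) = log2(120)
= 6.9069

6.9069


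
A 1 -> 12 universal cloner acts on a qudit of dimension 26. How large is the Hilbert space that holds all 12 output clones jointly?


Output space = H^(tensor 12) where dim(H) = 26
dim = 26^12
= 676 (after 2 factors)
= 17576 (after 3 factors)
= 456976 (after 4 factors)
= 11881376 (after 5 factors)
= 308915776 (after 6 factors)
= 8031810176 (after 7 factors)
= 208827064576 (after 8 factors)
= 5429503678976 (after 9 factors)
= 141167095653376 (after 10 factors)
= 3670344486987776 (after 11 factors)
= 95428956661682176 (after 12 factors)
= 95428956661682176

95428956661682176


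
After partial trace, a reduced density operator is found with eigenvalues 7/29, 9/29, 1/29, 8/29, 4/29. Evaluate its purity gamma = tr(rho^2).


tr(rho^2) = sum of eigenvalues squared
= (7/29)^2 + (9/29)^2 + (1/29)^2 + (8/29)^2 + (4/29)^2
= (49 + 81 + 1 + 64 + 16) / 841
= 211/841
= 0.2509

0.2509


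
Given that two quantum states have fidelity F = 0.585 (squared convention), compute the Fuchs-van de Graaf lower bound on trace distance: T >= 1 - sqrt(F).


Fuchs-van de Graaf (squared-fidelity convention): 1 - sqrt(F) <= T <= sqrt(1 - F).
Lower bound: T >= 1 - sqrt(F)
sqrt(F) = sqrt(0.585) = 0.7649
T >= 1 - 0.7649
T >= 0.2351

0.2351


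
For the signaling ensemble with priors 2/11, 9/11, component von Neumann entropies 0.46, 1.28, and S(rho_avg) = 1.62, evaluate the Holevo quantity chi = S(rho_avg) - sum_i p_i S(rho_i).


chi = S(rho) - sum_i p_i * S(rho_i)
Weighted entropy = 2/11 * 0.46 + 9/11 * 1.28
= 1.1309
chi = 1.62 - 1.1309
= 0.4891

0.4891


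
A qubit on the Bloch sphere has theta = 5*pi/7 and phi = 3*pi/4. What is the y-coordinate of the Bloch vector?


theta = 2.2440, phi = 2.3562
r_y = sin(theta)*sin(phi) = 0.7818 * 0.7071
r_y = 0.5528

0.5528


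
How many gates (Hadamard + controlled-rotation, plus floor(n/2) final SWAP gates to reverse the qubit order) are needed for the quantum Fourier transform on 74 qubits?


Hadamard gates: 74
Controlled rotations: n*(n-1)/2 = 74*73/2 = 2701
SWAP gates: floor(n/2) = floor(74/2) = 37
Total = 74 + 2701 + 37
= 2812

2812


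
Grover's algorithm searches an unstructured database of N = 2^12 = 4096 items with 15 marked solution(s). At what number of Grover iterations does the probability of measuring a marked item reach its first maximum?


After j Grover iterations the success probability is P(j) = sin^2((2j+1)*theta), where sin(theta) = sqrt(k/N).
N = 2^12 = 4096, k = 15
sin(theta) = sqrt(k/N) = 0.06051536478
theta = arcsin(sqrt(k/N)) = 0.06055236143 rad
P(j) reaches its first maximum when (2j+1)*theta is as close as possible to pi/2, i.e. j = round(pi/(4*theta) - 1/2).
pi/(4*theta) - 1/2 = 12.4706
(For comparison, the common estimate pi/4 * sqrt(N/k) = 12.9785; the exact maximiser is used here.)
Optimal iterations = 12

12


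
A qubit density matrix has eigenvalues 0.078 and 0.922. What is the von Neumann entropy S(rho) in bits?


S = -p*log2(p) - (1-p)*log2(1-p)
p = 0.0780, 1-p = 0.9220
= -0.0780 * log2(0.0780) - 0.9220 * log2(0.9220)
= -(-0.2871) - (-0.1080)
= 0.3951

0.3951


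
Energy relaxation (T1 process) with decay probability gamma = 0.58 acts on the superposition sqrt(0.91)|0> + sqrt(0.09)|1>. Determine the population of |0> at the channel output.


For amplitude damping with parameter gamma on state sqrt(a)|0> + sqrt(b)|1>:
alpha^2 = 0.91, beta^2 = 0.09
P(|0>) = alpha^2 + gamma * beta^2
= 0.91 + 0.58 * 0.09
= 0.91 + 0.0522
= 0.9622

0.9622


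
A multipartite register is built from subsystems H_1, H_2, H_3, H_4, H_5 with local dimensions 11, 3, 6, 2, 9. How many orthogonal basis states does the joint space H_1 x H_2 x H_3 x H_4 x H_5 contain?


dim(H_1 x H_2 x H_3 x H_4 x H_5) = 11 * 3 * 6 * 2 * 9
= 33 * 6 * 2 * 9
= 198 * 2 * 9
= 396 * 9
= 3564

3564


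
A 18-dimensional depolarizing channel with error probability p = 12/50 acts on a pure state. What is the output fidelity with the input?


F = (1-p) + p/d
= (1 - 0.2400) + 0.2400/18
= 0.7600 + 0.0133
= 0.7733

0.7733


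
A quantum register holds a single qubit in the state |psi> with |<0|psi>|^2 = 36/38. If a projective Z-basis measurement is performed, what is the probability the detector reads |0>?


|alpha|^2 = 36/38 = 0.9474
|beta|^2 = 1 - 36/38 = 2/38 = 0.0526
P(|0>) = |alpha|^2 = 0.9474

0.9474


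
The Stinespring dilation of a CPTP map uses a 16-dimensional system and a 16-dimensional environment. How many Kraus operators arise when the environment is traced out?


Tracing out the environment in an orthonormal basis {|i>_E} gives Kraus operators K_i = <i|_E U |0>_E.
Number of Kraus operators = dim(H_env) = d_env
= 16

16


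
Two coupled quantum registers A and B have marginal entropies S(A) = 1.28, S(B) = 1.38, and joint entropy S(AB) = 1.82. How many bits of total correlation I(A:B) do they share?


I(A:B) = S(A) + S(B) - S(AB)
= 1.28 + 1.38 - 1.82
= 0.8400

0.8400


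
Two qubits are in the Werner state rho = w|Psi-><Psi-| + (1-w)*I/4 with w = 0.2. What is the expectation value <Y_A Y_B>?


|Psi-> = (|01> - |10>)/sqrt(2)
For the pure Bell state, <Y_A Y_B> = -1 (Bell-state Pauli correlator).
The maximally-mixed part I/4 has tr(I/4 * P tensor P) = 0 for any traceless Pauli P.
So <Y_A Y_B>_rho = w * (-1) + (1 - w) * 0
= 0.2 * (-1)
= -0.2000

-0.2000


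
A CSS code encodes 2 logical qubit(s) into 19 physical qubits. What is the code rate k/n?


Code rate R = k/n
= 2/19
= 0.1053

0.1053


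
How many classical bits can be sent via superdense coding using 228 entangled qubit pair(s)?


Superdense coding allows 2 classical bits per shared entangled pair.
228 pair(s) -> 2 * 228 = 456 classical bits

456


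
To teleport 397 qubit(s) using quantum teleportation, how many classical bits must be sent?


Quantum teleportation requires 2 classical bits per qubit teleported.
397 qubit(s) -> 2 * 397 = 794 classical bits

794


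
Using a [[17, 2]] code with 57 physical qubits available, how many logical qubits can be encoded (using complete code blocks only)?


Each code block uses 17 physical qubits for 2 logical qubit(s).
Number of complete blocks = floor(57 / 17) = 3
Logical qubits = 3 * 2
= 6

6


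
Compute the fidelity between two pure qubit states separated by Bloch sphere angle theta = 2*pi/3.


For states separated by angle theta on Bloch sphere:
F = cos^2(theta/2)
theta = 2*pi/3 = 2.0944
theta/2 = 1.0472
cos(theta/2) = 0.5000
F = 0.2500

0.2500


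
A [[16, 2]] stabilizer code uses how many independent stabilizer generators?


For an [[n,k]] stabilizer code:
Number of stabilizer generators = n - k
= 16 - 2
= 14

14


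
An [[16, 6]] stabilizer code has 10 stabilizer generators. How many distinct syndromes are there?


Each stabilizer generator gives a binary (+1 or -1) measurement outcome.
With 10 independent generators:
Total syndromes = 2^10
= 1024

1024


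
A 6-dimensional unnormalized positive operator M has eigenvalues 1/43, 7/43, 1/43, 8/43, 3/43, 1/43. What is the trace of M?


tr(M) = sum of eigenvalues
= 1/43 + 7/43 + 1/43 + 8/43 + 3/43 + 1/43
= 21/43
= 0.4884

0.4884


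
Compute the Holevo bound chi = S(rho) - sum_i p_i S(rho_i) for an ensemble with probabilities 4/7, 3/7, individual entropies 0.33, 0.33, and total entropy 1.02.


chi = S(rho) - sum_i p_i * S(rho_i)
Weighted entropy = 4/7 * 0.33 + 3/7 * 0.33
= 0.3300
chi = 1.02 - 0.3300
= 0.6900

0.6900


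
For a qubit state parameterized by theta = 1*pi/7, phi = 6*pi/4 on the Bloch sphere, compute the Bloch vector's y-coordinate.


theta = 0.4488, phi = 4.7124
r_y = sin(theta)*sin(phi) = 0.4339 * -1.0000
r_y = -0.4339

-0.4339


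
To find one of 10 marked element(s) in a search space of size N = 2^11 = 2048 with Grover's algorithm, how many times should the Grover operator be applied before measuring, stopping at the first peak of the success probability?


After j Grover iterations the success probability is P(j) = sin^2((2j+1)*theta), where sin(theta) = sqrt(k/N).
N = 2^11 = 2048, k = 10
sin(theta) = sqrt(k/N) = 0.0698771243
theta = arcsin(sqrt(k/N)) = 0.06993411576 rad
P(j) reaches its first maximum when (2j+1)*theta is as close as possible to pi/2, i.e. j = round(pi/(4*theta) - 1/2).
pi/(4*theta) - 1/2 = 10.7305
(For comparison, the common estimate pi/4 * sqrt(N/k) = 11.2397; the exact maximiser is used here.)
Optimal iterations = 11

11


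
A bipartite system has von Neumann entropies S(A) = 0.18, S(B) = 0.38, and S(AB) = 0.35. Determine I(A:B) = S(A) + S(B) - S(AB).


I(A:B) = S(A) + S(B) - S(AB)
= 0.18 + 0.38 - 0.35
= 0.2100

0.2100


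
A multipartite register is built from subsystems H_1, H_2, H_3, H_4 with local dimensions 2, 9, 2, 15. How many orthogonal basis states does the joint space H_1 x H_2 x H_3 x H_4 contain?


dim(H_1 x H_2 x H_3 x H_4) = 2 * 9 * 2 * 15
= 18 * 2 * 15
= 36 * 15
= 540

540


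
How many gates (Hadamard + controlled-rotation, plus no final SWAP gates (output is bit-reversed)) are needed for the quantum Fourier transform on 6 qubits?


Hadamard gates: 6
Controlled rotations: n*(n-1)/2 = 6*5/2 = 15
SWAP gates: 0 (omitted)
Total = 6 + 15
= 21

21


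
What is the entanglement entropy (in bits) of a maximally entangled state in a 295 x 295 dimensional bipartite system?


For a maximally entangled state in d x d:
S = log2(d) = log2(295)
= 8.2046

8.2046


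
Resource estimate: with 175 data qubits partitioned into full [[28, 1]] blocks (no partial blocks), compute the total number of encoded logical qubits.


Each code block uses 28 physical qubits for 1 logical qubit(s).
Number of complete blocks = floor(175 / 28) = 6
Logical qubits = 6 * 1
= 6

6


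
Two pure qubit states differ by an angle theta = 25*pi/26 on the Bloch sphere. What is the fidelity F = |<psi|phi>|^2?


For states separated by angle theta on Bloch sphere:
F = cos^2(theta/2)
theta = 25*pi/26 = 3.0208
theta/2 = 1.5104
cos(theta/2) = 0.0604
F = 0.0036

0.0036


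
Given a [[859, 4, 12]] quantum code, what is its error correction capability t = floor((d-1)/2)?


Code parameters: [[859, 4, 12]], distance d = 12.
Number of correctable errors = floor((d-1)/2)
= floor((12 - 1)/2)
= floor(11/2)
= 5

5


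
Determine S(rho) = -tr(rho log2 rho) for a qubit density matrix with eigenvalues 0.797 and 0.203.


S = -p*log2(p) - (1-p)*log2(1-p)
p = 0.7970, 1-p = 0.2030
= -0.7970 * log2(0.7970) - 0.2030 * log2(0.2030)
= -(-0.2609) - (-0.4670)
= 0.7279

0.7279


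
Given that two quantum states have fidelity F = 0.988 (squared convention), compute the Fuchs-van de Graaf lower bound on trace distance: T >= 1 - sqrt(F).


Fuchs-van de Graaf (squared-fidelity convention): 1 - sqrt(F) <= T <= sqrt(1 - F).
Lower bound: T >= 1 - sqrt(F)
sqrt(F) = sqrt(0.988) = 0.9940
T >= 1 - 0.9940
T >= 0.0060

0.0060


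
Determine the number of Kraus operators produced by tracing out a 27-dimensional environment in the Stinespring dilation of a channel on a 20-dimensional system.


Tracing out the environment in an orthonormal basis {|i>_E} gives Kraus operators K_i = <i|_E U |0>_E.
Number of Kraus operators = dim(H_env) = d_env
= 27

27


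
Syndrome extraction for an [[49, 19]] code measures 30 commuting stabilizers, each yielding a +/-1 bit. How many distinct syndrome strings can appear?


Each stabilizer generator gives a binary (+1 or -1) measurement outcome.
With 30 independent generators:
Total syndromes = 2^30
= 1073741824

1073741824


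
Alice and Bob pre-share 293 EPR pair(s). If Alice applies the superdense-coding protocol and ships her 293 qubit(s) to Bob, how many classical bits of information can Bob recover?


Superdense coding allows 2 classical bits per shared entangled pair.
293 pair(s) -> 2 * 293 = 586 classical bits

586


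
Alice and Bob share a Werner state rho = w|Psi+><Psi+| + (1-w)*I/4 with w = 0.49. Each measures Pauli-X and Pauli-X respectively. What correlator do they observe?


|Psi+> = (|01> + |10>)/sqrt(2)
For the pure Bell state, <X_A X_B> = +1 (Bell-state Pauli correlator).
The maximally-mixed part I/4 has tr(I/4 * P tensor P) = 0 for any traceless Pauli P.
So <X_A X_B>_rho = w * (+1) + (1 - w) * 0
= 0.49 * (+1)
= 0.4900

0.4900


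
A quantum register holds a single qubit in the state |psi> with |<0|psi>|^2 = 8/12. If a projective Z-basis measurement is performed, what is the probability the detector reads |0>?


|alpha|^2 = 8/12 = 0.6667
|beta|^2 = 1 - 8/12 = 4/12 = 0.3333
P(|0>) = |alpha|^2 = 0.6667

0.6667


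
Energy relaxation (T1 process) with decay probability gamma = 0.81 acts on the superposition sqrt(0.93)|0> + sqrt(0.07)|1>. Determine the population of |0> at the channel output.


For amplitude damping with parameter gamma on state sqrt(a)|0> + sqrt(b)|1>:
alpha^2 = 0.93, beta^2 = 0.07
P(|0>) = alpha^2 + gamma * beta^2
= 0.93 + 0.81 * 0.07
= 0.93 + 0.0567
= 0.9867

0.9867


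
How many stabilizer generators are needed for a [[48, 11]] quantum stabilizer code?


For an [[n,k]] stabilizer code:
Number of stabilizer generators = n - k
= 48 - 11
= 37

37


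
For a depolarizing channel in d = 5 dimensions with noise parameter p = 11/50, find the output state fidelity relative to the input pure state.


F = (1-p) + p/d
= (1 - 0.2200) + 0.2200/5
= 0.7800 + 0.0440
= 0.8240

0.8240


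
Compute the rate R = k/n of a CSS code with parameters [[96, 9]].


Code rate R = k/n
= 9/96
= 0.0938

0.0938


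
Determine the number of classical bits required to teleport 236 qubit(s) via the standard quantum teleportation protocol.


Quantum teleportation requires 2 classical bits per qubit teleported.
236 qubit(s) -> 2 * 236 = 472 classical bits

472


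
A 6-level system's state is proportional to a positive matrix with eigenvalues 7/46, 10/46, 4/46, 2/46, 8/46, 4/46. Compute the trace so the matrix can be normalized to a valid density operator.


tr(M) = sum of eigenvalues
= 7/46 + 10/46 + 4/46 + 2/46 + 8/46 + 4/46
= 35/46
= 0.7609

0.7609


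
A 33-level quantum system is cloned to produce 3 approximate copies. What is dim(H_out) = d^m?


Output space = H^(tensor 3) where dim(H) = 33
dim = 33^3
= 1089 (after 2 factors)
= 35937 (after 3 factors)
= 35937

35937


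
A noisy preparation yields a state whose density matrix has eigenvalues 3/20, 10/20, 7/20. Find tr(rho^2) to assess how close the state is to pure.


tr(rho^2) = sum of eigenvalues squared
= (3/20)^2 + (10/20)^2 + (7/20)^2
= (9 + 100 + 49) / 400
= 158/400
= 0.3950

0.3950


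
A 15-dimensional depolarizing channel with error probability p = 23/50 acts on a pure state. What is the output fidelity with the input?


F = (1-p) + p/d
= (1 - 0.4600) + 0.4600/15
= 0.5400 + 0.0307
= 0.5707

0.5707


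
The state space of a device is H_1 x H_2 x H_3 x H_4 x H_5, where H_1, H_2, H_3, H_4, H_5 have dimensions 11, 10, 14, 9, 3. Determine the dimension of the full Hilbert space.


dim(H_1 x H_2 x H_3 x H_4 x H_5) = 11 * 10 * 14 * 9 * 3
= 110 * 14 * 9 * 3
= 1540 * 9 * 3
= 13860 * 3
= 41580

41580


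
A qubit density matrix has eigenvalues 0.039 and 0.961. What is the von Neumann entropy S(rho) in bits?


S = -p*log2(p) - (1-p)*log2(1-p)
p = 0.0390, 1-p = 0.9610
= -0.0390 * log2(0.0390) - 0.9610 * log2(0.9610)
= -(-0.1825) - (-0.0552)
= 0.2377

0.2377


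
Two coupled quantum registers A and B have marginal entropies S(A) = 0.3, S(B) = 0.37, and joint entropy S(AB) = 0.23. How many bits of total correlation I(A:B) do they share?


I(A:B) = S(A) + S(B) - S(AB)
= 0.3 + 0.37 - 0.23
= 0.4400

0.4400


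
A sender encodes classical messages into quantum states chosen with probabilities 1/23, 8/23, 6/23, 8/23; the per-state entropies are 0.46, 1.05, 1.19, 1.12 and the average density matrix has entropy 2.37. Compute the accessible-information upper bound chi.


chi = S(rho) - sum_i p_i * S(rho_i)
Weighted entropy = 1/23 * 0.46 + 8/23 * 1.05 + 6/23 * 1.19 + 8/23 * 1.12
= 1.0852
chi = 2.37 - 1.0852
= 1.2848

1.2848


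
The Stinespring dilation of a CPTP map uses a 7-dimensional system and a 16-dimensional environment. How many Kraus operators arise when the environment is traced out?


Tracing out the environment in an orthonormal basis {|i>_E} gives Kraus operators K_i = <i|_E U |0>_E.
Number of Kraus operators = dim(H_env) = d_env
= 16

16


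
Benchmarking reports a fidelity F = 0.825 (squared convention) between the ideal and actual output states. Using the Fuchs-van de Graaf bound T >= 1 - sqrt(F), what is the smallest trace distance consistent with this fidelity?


Fuchs-van de Graaf (squared-fidelity convention): 1 - sqrt(F) <= T <= sqrt(1 - F).
Lower bound: T >= 1 - sqrt(F)
sqrt(F) = sqrt(0.825) = 0.9083
T >= 1 - 0.9083
T >= 0.0917

0.0917


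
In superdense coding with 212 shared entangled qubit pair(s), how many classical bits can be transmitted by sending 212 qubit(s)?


Superdense coding allows 2 classical bits per shared entangled pair.
212 pair(s) -> 2 * 212 = 424 classical bits

424


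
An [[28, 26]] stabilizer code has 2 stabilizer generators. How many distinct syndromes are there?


Each stabilizer generator gives a binary (+1 or -1) measurement outcome.
With 2 independent generators:
Total syndromes = 2^2
= 4

4


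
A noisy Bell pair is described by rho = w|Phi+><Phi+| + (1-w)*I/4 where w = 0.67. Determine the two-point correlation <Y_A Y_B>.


|Phi+> = (|00> + |11>)/sqrt(2)
For the pure Bell state, <Y_A Y_B> = -1 (Bell-state Pauli correlator).
The maximally-mixed part I/4 has tr(I/4 * P tensor P) = 0 for any traceless Pauli P.
So <Y_A Y_B>_rho = w * (-1) + (1 - w) * 0
= 0.67 * (-1)
= -0.6700

-0.6700


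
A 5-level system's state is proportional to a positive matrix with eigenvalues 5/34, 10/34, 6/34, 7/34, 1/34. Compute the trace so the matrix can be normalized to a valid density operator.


tr(M) = sum of eigenvalues
= 5/34 + 10/34 + 6/34 + 7/34 + 1/34
= 29/34
= 0.8529

0.8529


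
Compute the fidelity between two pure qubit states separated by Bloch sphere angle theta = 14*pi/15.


For states separated by angle theta on Bloch sphere:
F = cos^2(theta/2)
theta = 14*pi/15 = 2.9322
theta/2 = 1.4661
cos(theta/2) = 0.1045
F = 0.0109

0.0109


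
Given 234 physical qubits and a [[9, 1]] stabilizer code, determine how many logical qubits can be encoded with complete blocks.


Each code block uses 9 physical qubits for 1 logical qubit(s).
Number of complete blocks = floor(234 / 9) = 26
Logical qubits = 26 * 1
= 26

26


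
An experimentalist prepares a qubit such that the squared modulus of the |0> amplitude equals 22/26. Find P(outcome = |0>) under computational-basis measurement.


|alpha|^2 = 22/26 = 0.8462
|beta|^2 = 1 - 22/26 = 4/26 = 0.1538
P(|0>) = |alpha|^2 = 0.8462

0.8462


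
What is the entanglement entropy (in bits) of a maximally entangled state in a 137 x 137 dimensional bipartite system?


For a maximally entangled state in d x d:
S = log2(d) = log2(137)
= 7.0980

7.0980


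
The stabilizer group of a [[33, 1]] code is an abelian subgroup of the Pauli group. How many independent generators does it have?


For an [[n,k]] stabilizer code:
Number of stabilizer generators = n - k
= 33 - 1
= 32

32


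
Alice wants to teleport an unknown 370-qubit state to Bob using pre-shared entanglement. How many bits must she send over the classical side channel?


Quantum teleportation requires 2 classical bits per qubit teleported.
370 qubit(s) -> 2 * 370 = 740 classical bits

740


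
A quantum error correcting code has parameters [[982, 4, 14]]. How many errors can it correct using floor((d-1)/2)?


Code parameters: [[982, 4, 14]], distance d = 14.
Number of correctable errors = floor((d-1)/2)
= floor((14 - 1)/2)
= floor(13/2)
= 6

6


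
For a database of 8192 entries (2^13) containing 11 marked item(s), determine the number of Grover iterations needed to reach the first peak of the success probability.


After j Grover iterations the success probability is P(j) = sin^2((2j+1)*theta), where sin(theta) = sqrt(k/N).
N = 2^13 = 8192, k = 11
sin(theta) = sqrt(k/N) = 0.03664387312
theta = arcsin(sqrt(k/N)) = 0.03665207882 rad
P(j) reaches its first maximum when (2j+1)*theta is as close as possible to pi/2, i.e. j = round(pi/(4*theta) - 1/2).
pi/(4*theta) - 1/2 = 20.9285
(For comparison, the common estimate pi/4 * sqrt(N/k) = 21.4333; the exact maximiser is used here.)
Optimal iterations = 21

21


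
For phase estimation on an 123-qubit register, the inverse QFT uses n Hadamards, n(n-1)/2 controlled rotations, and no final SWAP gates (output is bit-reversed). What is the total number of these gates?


Hadamard gates: 123
Controlled rotations: n*(n-1)/2 = 123*122/2 = 7503
SWAP gates: 0 (omitted)
Total = 123 + 7503
= 7626

7626


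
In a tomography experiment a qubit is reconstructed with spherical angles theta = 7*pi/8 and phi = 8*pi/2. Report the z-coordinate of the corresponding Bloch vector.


theta = 2.7489, phi = 12.5664
r_z = cos(theta) = -0.9239

-0.9239


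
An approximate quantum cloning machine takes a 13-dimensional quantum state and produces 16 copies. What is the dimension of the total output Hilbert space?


Output space = H^(tensor 16) where dim(H) = 13
dim = 13^16
= 169 (after 2 factors)
= 2197 (after 3 factors)
= 28561 (after 4 factors)
= 371293 (after 5 factors)
= 4826809 (after 6 factors)
= 62748517 (after 7 factors)
= 815730721 (after 8 factors)
= 10604499373 (after 9 factors)
= 137858491849 (after 10 factors)
= 1792160394037 (after 11 factors)
= 23298085122481 (after 12 factors)
= 302875106592253 (after 13 factors)
= 3937376385699289 (after 14 factors)
= 51185893014090757 (after 15 factors)
= 665416609183179841 (after 16 factors)
= 665416609183179841

665416609183179841


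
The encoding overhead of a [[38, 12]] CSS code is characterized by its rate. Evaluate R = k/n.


Code rate R = k/n
= 12/38
= 0.3158

0.3158


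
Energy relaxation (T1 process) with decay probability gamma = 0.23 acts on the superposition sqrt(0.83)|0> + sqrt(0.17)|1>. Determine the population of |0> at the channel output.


For amplitude damping with parameter gamma on state sqrt(a)|0> + sqrt(b)|1>:
alpha^2 = 0.83, beta^2 = 0.17
P(|0>) = alpha^2 + gamma * beta^2
= 0.83 + 0.23 * 0.17
= 0.83 + 0.0391
= 0.8691

0.8691


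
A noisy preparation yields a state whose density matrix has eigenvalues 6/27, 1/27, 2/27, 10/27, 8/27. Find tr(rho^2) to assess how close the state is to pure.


tr(rho^2) = sum of eigenvalues squared
= (6/27)^2 + (1/27)^2 + (2/27)^2 + (10/27)^2 + (8/27)^2
= (36 + 1 + 4 + 100 + 64) / 729
= 205/729
= 0.2812

0.2812


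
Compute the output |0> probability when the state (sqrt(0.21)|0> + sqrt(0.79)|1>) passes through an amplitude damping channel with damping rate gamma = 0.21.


For amplitude damping with parameter gamma on state sqrt(a)|0> + sqrt(b)|1>:
alpha^2 = 0.21, beta^2 = 0.79
P(|0>) = alpha^2 + gamma * beta^2
= 0.21 + 0.21 * 0.79
= 0.21 + 0.1659
= 0.3759

0.3759


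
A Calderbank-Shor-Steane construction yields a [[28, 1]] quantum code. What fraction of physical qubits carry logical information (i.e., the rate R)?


Code rate R = k/n
= 1/28
= 0.0357

0.0357


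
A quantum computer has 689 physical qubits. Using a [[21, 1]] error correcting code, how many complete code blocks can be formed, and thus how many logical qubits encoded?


Each code block uses 21 physical qubits for 1 logical qubit(s).
Number of complete blocks = floor(689 / 21) = 32
Logical qubits = 32 * 1
= 32

32


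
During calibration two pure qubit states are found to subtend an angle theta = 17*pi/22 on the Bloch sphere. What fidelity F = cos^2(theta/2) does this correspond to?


For states separated by angle theta on Bloch sphere:
F = cos^2(theta/2)
theta = 17*pi/22 = 2.4276
theta/2 = 1.2138
cos(theta/2) = 0.3495
F = 0.1221

0.1221


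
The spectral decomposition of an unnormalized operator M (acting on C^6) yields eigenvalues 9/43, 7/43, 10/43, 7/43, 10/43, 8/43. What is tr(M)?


tr(M) = sum of eigenvalues
= 9/43 + 7/43 + 10/43 + 7/43 + 10/43 + 8/43
= 51/43
= 1.1860

1.1860


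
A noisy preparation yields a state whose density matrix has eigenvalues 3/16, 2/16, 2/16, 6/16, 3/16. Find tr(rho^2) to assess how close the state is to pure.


tr(rho^2) = sum of eigenvalues squared
= (3/16)^2 + (2/16)^2 + (2/16)^2 + (6/16)^2 + (3/16)^2
= (9 + 4 + 4 + 36 + 9) / 256
= 62/256
= 0.2422

0.2422


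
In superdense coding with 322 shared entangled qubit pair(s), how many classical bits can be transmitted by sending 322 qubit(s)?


Superdense coding allows 2 classical bits per shared entangled pair.
322 pair(s) -> 2 * 322 = 644 classical bits

644
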